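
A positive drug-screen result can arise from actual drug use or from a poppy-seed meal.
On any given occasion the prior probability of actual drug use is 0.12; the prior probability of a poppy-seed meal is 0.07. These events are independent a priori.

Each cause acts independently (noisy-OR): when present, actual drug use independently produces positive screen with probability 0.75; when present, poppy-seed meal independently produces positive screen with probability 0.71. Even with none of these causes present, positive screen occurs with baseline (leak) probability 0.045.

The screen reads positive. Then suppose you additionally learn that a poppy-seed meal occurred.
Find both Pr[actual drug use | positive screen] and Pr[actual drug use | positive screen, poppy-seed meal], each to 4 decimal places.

Pr[actual drug use | positive screen] ≈ 0.5327; Pr[actual drug use | positive screen, poppy-seed meal] ≈ 0.1493

Under noisy-OR, P(positive screen | causes) = 1 − (1−0.045)·∏(1−qᵢ) over the active causes.
Weight on actual drug use=true, given the evidence: 0.084956 + 0.007818 = 0.092774
Normalizer over all consistent configurations: 0.045*0.88*0.93 + 0.72305*0.88*0.07 + 0.76125*0.12*0.93 + 0.930762*0.12*0.07 = 0.174142
P(actual drug use | positive screen) = 0.092774/0.174142 ≈ 0.5327

With the extra evidence:
Weight on actual drug use=true, given the evidence: 0.930762*0.12 = 0.111691
Denominator P(positive screen | poppy-seed meal): 0.72305*0.88 + 0.930762*0.12 = 0.747975
P(actual drug use | positive screen, poppy-seed meal) = 0.111691/0.747975 ≈ 0.1493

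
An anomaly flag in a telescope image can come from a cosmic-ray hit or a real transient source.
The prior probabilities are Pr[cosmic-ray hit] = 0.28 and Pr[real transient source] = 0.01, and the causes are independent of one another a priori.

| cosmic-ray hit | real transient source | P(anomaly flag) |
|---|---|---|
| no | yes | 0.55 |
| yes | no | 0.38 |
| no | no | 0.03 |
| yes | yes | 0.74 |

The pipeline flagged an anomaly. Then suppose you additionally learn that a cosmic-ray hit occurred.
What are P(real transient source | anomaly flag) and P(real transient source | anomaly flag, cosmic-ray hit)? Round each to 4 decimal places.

P(real transient source | anomaly flag) ≈ 0.0454; P(real transient source | anomaly flag, cosmic-ray hit) ≈ 0.0193

P(anomaly flag) = 0.03*0.72*0.99 + 0.55*0.72*0.01 + 0.38*0.28*0.99 + 0.74*0.28*0.01 = 0.021384 + 0.003960 + 0.105336 + 0.002072 = 0.132752
Restricting to configurations with real transient source present: 0.003960 + 0.002072 = 0.006032.
Hence the posterior is 0.006032/0.132752 ≈ 0.0454.

Now also conditioning on cosmic-ray hit=true:
P(anomaly flag | cosmic-ray hit) = 0.38×0.99 + 0.74×0.01 = 0.376200 + 0.007400 = 0.383600
Restricting to configurations with real transient source present: 0.74×0.01 = 0.007400.
So P(real transient source | anomaly flag, cosmic-ray hit) = 0.007400/0.383600 ≈ 0.0193.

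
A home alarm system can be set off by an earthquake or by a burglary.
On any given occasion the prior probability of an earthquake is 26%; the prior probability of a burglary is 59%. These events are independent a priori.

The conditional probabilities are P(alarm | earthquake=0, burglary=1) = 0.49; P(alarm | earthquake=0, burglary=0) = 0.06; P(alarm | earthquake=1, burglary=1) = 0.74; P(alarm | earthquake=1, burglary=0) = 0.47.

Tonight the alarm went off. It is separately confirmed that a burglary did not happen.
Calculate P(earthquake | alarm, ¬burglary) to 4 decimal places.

P(earthquake | alarm, ¬burglary) ≈ 0.7335

By total probability over both values of earthquake:
  P(alarm | ¬burglary) = 0.06×0.74 + 0.47×0.26
        = 0.044400 + 0.122200 = 0.166600
Keeping only the earthquake-present terms gives 0.122200, so
  P(earthquake | alarm, ¬burglary) = 0.122200 / 0.166600 ≈ 0.7335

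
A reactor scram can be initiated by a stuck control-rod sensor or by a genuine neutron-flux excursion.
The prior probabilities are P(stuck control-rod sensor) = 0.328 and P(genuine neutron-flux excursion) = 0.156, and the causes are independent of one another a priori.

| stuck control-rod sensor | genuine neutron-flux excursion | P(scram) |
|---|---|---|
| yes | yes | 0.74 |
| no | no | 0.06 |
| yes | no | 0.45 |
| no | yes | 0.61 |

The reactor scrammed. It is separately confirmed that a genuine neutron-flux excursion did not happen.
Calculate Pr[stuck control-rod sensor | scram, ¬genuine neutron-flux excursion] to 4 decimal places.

Enumerate both values of stuck control-rod sensor and weight by the priors:
  P(scram | ¬genuine neutron-flux excursion) = 0.06·0.672 + 0.45·0.328
        = 0.040320 + 0.147600 = 0.187920
Configurations with stuck control-rod sensor contribute 0.147600, so
  P(stuck control-rod sensor | scram, ¬genuine neutron-flux excursion) = 0.147600 / 0.187920 ≈ 0.7854

Pr[stuck control-rod sensor | scram, ¬genuine neutron-flux excursion] ≈ 0.7854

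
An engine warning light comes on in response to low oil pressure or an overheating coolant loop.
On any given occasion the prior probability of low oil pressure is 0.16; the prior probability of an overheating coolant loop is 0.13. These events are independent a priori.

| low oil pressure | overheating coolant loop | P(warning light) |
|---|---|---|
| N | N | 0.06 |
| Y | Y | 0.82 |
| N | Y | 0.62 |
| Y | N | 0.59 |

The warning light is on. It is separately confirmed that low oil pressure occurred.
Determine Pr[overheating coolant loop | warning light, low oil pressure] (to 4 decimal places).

Numerator (weight on configurations with overheating coolant loop): 0.82×0.13 = 0.106600
The normalizing constant is 0.59×0.87 + 0.82×0.13 = 0.619900
P(overheating coolant loop | warning light, low oil pressure) = 0.106600/0.619900 ≈ 0.1720

Pr[overheating coolant loop | warning light, low oil pressure] ≈ 0.1720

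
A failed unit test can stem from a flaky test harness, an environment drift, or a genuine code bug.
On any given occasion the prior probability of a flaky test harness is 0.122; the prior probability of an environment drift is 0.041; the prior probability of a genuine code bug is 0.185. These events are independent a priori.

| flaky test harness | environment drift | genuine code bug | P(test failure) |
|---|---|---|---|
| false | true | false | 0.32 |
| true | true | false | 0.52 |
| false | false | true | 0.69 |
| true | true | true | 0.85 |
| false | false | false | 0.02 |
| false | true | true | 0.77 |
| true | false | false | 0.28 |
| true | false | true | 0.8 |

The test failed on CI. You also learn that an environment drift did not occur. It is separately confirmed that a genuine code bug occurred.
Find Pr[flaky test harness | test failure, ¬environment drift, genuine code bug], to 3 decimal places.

Sum P(test failure|·) weighted by the priors over both values of flaky test harness:
  P(test failure | ¬environment drift, genuine code bug) = 0.69·0.878 + 0.8·0.122
        = 0.605820 + 0.097600 = 0.703420
Configurations with flaky test harness contribute 0.097600, so
  P(flaky test harness | test failure, ¬environment drift, genuine code bug) = 0.097600 / 0.703420 ≈ 0.139

Pr[flaky test harness | test failure, ¬environment drift, genuine code bug] ≈ 0.139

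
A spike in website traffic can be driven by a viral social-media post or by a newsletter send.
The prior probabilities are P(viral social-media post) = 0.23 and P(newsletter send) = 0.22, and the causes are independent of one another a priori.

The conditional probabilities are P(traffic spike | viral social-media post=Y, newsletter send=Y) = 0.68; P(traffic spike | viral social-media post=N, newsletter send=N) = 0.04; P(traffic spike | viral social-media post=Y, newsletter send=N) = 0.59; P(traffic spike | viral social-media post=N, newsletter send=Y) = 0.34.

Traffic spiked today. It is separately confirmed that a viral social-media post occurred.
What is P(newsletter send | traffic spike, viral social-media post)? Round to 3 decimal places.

P(newsletter send | traffic spike, viral social-media post) ≈ 0.245

Sum P(traffic spike|·) weighted by the priors over both values of newsletter send:
  P(traffic spike | viral social-media post) = 0.59·0.78 + 0.68·0.22
        = 0.460200 + 0.149600 = 0.609800
Keeping only the newsletter send-present terms gives 0.149600, so
  P(newsletter send | traffic spike, viral social-media post) = 0.149600 / 0.609800 ≈ 0.245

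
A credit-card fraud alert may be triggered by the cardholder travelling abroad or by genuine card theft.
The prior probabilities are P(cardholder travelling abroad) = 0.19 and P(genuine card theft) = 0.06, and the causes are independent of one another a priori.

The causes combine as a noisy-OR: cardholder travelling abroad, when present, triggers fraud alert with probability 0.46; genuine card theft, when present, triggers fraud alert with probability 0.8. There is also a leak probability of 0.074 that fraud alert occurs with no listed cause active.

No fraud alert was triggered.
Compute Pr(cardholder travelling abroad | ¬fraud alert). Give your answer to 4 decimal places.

Under noisy-OR, P(fraud alert | causes) = 1 − (1−0.074)·∏(1−qᵢ) over the active causes.
P(¬fraud alert) = 0.926·0.81·0.94 + 0.1852·0.81·0.06 + 0.50004·0.19·0.94 + 0.100008·0.19·0.06 = 0.705056 + 0.009001 + 0.089307 + 0.001140 = 0.804504
The cardholder travelling abroad-present share is 0.089307 + 0.001140 = 0.090447.
Hence the posterior is 0.090447/0.804504 ≈ 0.1124.

Pr(cardholder travelling abroad | ¬fraud alert) ≈ 0.1124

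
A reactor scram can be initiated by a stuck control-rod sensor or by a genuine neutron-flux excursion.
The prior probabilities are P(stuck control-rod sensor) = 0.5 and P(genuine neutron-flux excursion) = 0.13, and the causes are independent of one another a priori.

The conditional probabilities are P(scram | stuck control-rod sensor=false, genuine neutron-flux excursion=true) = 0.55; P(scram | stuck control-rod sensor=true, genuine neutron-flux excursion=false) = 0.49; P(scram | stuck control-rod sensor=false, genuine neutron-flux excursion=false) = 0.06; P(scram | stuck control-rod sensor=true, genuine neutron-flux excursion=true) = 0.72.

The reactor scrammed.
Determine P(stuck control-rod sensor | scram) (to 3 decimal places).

P(stuck control-rod sensor | scram) ≈ 0.808

By total probability over the 4 (stuck control-rod sensor, genuine neutron-flux excursion) configurations:
  P(scram) = 0.06*0.5*0.87 + 0.55*0.5*0.13 + 0.49*0.5*0.87 + 0.72*0.5*0.13
        = 0.026100 + 0.035750 + 0.213150 + 0.046800 = 0.321800
The terms with stuck control-rod sensor present sum to 0.259950, so
  P(stuck control-rod sensor | scram) = 0.259950 / 0.321800 ≈ 0.808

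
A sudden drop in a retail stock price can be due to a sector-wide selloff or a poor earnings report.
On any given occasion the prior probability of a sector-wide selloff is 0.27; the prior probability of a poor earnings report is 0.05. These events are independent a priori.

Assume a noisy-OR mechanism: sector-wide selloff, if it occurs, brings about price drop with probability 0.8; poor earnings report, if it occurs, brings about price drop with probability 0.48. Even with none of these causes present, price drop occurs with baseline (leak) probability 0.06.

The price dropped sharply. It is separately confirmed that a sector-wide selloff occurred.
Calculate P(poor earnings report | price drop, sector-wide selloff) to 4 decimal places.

P(poor earnings report | price drop, sector-wide selloff) ≈ 0.0552

Under noisy-OR, P(price drop | causes) = 1 − (1−0.06)·∏(1−qᵢ) over the active causes.
Sum P(price drop|·) weighted by the priors over both values of poor earnings report:
  P(price drop | sector-wide selloff) = 0.812·0.95 + 0.90224·0.05
        = 0.771400 + 0.045112 = 0.816512
Keeping only the poor earnings report-present terms gives 0.045112, so
  P(poor earnings report | price drop, sector-wide selloff) = 0.045112 / 0.816512 ≈ 0.0552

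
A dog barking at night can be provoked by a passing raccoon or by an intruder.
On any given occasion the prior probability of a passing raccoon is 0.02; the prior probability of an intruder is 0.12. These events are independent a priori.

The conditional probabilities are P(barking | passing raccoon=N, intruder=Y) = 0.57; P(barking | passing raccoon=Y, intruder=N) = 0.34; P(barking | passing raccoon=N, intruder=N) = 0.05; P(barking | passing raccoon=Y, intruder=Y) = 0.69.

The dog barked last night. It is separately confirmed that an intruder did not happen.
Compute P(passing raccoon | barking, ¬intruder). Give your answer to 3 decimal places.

P(passing raccoon | barking, ¬intruder) ≈ 0.122

For the numerator, keep only passing raccoon=true terms: 0.34*0.02 = 0.006800
Denominator P(barking | ¬intruder): 0.05*0.98 + 0.34*0.02 = 0.055800
Posterior = 0.006800 / 0.055800 ≈ 0.122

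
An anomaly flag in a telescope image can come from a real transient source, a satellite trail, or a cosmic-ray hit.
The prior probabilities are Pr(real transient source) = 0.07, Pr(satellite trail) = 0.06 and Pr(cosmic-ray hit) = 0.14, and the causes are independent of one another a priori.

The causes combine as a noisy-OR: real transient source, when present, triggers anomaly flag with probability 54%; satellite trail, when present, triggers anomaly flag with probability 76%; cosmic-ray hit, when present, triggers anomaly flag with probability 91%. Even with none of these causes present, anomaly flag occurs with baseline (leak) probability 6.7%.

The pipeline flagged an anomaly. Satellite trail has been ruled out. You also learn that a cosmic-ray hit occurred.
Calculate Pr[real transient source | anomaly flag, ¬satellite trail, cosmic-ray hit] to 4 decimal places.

Under noisy-OR, P(anomaly flag | causes) = 1 − (1−0.067)·∏(1−qᵢ) over the active causes.
P(anomaly flag | ¬satellite trail, cosmic-ray hit) = 0.91603*0.93 + 0.961374*0.07 = 0.851908 + 0.067296 = 0.919204
Restricting to configurations with real transient source present: 0.961374*0.07 = 0.067296.
Hence the posterior is 0.067296/0.919204 ≈ 0.0732.

Pr[real transient source | anomaly flag, ¬satellite trail, cosmic-ray hit] ≈ 0.0732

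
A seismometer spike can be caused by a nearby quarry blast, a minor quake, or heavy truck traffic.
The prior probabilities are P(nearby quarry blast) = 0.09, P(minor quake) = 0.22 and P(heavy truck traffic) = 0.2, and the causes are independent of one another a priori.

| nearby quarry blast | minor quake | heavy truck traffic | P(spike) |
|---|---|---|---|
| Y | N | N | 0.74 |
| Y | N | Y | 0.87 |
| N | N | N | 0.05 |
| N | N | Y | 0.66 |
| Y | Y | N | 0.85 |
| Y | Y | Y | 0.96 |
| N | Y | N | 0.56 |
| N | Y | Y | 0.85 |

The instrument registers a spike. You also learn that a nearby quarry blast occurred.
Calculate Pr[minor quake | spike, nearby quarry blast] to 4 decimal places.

For the numerator, keep only minor quake=true terms: 0.149600 + 0.042240 = 0.191840
Normalizer over all consistent configurations: 0.74×0.78×0.8 + 0.87×0.78×0.2 + 0.85×0.22×0.8 + 0.96×0.22×0.2 = 0.789320
P(minor quake | spike, nearby quarry blast) = 0.191840/0.789320 ≈ 0.2430

Pr[minor quake | spike, nearby quarry blast] ≈ 0.2430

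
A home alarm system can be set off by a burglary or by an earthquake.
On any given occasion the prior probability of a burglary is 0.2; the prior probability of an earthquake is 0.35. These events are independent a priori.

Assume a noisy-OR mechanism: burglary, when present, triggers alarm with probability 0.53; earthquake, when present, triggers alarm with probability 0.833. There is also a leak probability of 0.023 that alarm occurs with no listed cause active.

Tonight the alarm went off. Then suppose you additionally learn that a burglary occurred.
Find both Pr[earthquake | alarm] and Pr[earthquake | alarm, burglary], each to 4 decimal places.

Pr[earthquake | alarm] ≈ 0.7842; Pr[earthquake | alarm, burglary] ≈ 0.4790

Under noisy-OR, P(alarm | causes) = 1 − (1−0.023)·∏(1−qᵢ) over the active causes.
Numerator (weight on configurations with earthquake): 0.234315 + 0.064632 = 0.298947
The normalizing constant is 0.023*0.8*0.65 + 0.836841*0.8*0.35 + 0.54081*0.2*0.65 + 0.923315*0.2*0.35 = 0.381212
P(earthquake | alarm) = 0.298947/0.381212 ≈ 0.7842

Now condition on the additional information:
Sum P(alarm|·) weighted by the priors over both values of earthquake:
  P(alarm | burglary) = 0.54081·0.65 + 0.923315·0.35
        = 0.351527 + 0.323160 = 0.674687
Keeping only the earthquake-present terms gives 0.323160, so
  P(earthquake | alarm, burglary) = 0.323160 / 0.674687 ≈ 0.4790
The drop from 0.7842 to 0.4790 is the explaining-away (discounting) effect.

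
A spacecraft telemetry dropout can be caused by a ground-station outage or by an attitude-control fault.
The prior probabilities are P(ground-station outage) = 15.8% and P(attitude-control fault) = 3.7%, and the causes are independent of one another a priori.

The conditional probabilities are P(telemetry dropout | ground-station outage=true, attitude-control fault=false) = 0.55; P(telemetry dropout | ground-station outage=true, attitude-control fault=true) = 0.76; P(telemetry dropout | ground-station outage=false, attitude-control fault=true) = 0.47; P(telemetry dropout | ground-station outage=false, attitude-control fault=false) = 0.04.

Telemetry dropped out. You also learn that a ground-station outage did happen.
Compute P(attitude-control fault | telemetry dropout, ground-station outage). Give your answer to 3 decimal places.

P(attitude-control fault | telemetry dropout, ground-station outage) ≈ 0.050

For the numerator, keep only attitude-control fault=true terms: 0.76×0.037 = 0.028120
Denominator P(telemetry dropout | ground-station outage): 0.55×0.963 + 0.76×0.037 = 0.557770
Posterior = 0.028120 / 0.557770 ≈ 0.050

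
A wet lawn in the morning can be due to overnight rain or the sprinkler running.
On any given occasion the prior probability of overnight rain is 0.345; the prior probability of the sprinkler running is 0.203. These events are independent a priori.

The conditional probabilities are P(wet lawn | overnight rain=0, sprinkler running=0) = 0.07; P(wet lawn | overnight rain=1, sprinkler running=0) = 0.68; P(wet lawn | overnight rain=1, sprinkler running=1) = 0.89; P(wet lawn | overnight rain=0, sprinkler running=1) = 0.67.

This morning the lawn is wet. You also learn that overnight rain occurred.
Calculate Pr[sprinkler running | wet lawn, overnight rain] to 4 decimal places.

Pr[sprinkler running | wet lawn, overnight rain] ≈ 0.2500

Numerator (weight on configurations with sprinkler running): 0.89·0.203 = 0.180670
Denominator P(wet lawn | overnight rain): 0.68·0.797 + 0.89·0.203 = 0.722630
P(sprinkler running | wet lawn, overnight rain) = 0.180670/0.722630 ≈ 0.2500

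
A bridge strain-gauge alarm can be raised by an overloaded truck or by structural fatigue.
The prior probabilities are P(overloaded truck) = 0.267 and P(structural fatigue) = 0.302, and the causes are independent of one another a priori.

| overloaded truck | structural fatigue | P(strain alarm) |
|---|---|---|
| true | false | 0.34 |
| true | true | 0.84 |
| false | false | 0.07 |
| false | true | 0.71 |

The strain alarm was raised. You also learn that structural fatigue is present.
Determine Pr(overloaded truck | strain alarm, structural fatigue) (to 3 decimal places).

Pr(overloaded truck | strain alarm, structural fatigue) ≈ 0.301

Sum P(strain alarm|·) weighted by the priors over both values of overloaded truck:
  P(strain alarm | structural fatigue) = 0.71*0.733 + 0.84*0.267
        = 0.520430 + 0.224280 = 0.744710
Keeping only the overloaded truck-present terms gives 0.224280, so
  P(overloaded truck | strain alarm, structural fatigue) = 0.224280 / 0.744710 ≈ 0.301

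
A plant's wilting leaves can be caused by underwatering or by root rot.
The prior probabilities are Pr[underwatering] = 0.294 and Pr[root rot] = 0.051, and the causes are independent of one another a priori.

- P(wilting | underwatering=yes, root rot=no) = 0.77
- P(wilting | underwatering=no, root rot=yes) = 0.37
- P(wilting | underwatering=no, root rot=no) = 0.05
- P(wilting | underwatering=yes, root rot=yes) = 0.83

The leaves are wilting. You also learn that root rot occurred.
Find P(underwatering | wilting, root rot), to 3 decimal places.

P(underwatering | wilting, root rot) ≈ 0.483

P(wilting | root rot) = 0.37·0.706 + 0.83·0.294 = 0.261220 + 0.244020 = 0.505240
Of this, 0.244020 comes from 0.83·0.294 (the underwatering=true cases).
P(underwatering | wilting, root rot) = 0.244020 / 0.505240 ≈ 0.483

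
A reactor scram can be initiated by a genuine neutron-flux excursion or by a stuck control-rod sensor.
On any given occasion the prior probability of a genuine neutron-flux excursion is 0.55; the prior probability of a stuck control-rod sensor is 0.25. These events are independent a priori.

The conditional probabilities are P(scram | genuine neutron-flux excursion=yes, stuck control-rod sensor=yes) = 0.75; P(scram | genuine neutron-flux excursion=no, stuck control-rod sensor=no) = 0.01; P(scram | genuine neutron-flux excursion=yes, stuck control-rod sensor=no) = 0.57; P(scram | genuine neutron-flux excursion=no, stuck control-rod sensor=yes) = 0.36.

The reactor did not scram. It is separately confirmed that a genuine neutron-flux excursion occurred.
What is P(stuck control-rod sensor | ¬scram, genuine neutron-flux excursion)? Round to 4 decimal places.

P(stuck control-rod sensor | ¬scram, genuine neutron-flux excursion) ≈ 0.1623

Sum P(¬scram|·) weighted by the priors over both values of stuck control-rod sensor:
  P(¬scram | genuine neutron-flux excursion) = 0.43×0.75 + 0.25×0.25
        = 0.322500 + 0.062500 = 0.385000
Keeping only the stuck control-rod sensor-present terms gives 0.062500, so
  P(stuck control-rod sensor | ¬scram, genuine neutron-flux excursion) = 0.062500 / 0.385000 ≈ 0.1623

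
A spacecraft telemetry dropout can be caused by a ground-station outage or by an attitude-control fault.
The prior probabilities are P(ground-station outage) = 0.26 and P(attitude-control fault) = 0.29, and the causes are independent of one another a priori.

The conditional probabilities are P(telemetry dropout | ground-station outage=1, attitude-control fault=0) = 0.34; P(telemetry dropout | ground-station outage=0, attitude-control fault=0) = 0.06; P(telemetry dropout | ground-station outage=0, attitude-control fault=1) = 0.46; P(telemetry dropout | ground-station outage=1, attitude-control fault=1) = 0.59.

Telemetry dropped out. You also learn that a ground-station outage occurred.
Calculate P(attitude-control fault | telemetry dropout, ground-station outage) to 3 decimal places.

P(attitude-control fault | telemetry dropout, ground-station outage) ≈ 0.415

P(telemetry dropout | ground-station outage) = 0.34·0.71 + 0.59·0.29 = 0.241400 + 0.171100 = 0.412500
Of this, 0.171100 comes from 0.59·0.29 (the attitude-control fault=true cases).
P(attitude-control fault | telemetry dropout, ground-station outage) = 0.171100 / 0.412500 ≈ 0.415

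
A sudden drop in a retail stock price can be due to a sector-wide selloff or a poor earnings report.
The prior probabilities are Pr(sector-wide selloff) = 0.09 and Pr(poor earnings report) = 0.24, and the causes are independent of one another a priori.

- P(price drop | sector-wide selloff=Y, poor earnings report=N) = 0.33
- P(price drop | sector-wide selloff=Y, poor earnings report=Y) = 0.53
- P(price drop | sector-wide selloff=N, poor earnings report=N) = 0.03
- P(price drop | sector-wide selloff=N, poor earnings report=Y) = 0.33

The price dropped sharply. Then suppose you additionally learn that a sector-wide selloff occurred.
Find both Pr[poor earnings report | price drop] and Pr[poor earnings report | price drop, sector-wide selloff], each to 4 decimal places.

Pr[poor earnings report | price drop] ≈ 0.6585; Pr[poor earnings report | price drop, sector-wide selloff] ≈ 0.3365

Weight on poor earnings report=true, given the evidence: 0.072072 + 0.011448 = 0.083520
The normalizing constant is 0.03·0.91·0.76 + 0.33·0.91·0.24 + 0.33·0.09·0.76 + 0.53·0.09·0.24 = 0.126840
Posterior = 0.083520 / 0.126840 ≈ 0.6585

Now also conditioning on sector-wide selloff=true:
Enumerate both values of poor earnings report and weight by the priors:
  P(price drop | sector-wide selloff) = 0.33·0.76 + 0.53·0.24
        = 0.250800 + 0.127200 = 0.378000
Keeping only the poor earnings report-present terms gives 0.127200, so
  P(poor earnings report | price drop, sector-wide selloff) = 0.127200 / 0.378000 ≈ 0.3365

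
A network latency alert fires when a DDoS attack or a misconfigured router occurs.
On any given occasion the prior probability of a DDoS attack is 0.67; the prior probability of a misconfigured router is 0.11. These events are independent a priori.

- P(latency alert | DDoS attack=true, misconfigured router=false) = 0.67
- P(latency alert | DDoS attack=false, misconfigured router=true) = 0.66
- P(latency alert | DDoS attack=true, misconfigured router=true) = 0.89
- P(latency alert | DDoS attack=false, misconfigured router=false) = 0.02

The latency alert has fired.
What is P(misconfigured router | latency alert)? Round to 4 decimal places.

P(misconfigured router | latency alert) ≈ 0.1809

Enumerate the 4 (DDoS attack, misconfigured router) configurations and weight by the priors:
  P(latency alert) = 0.02*0.33*0.89 + 0.66*0.33*0.11 + 0.67*0.67*0.89 + 0.89*0.67*0.11
        = 0.005874 + 0.023958 + 0.399521 + 0.065593 = 0.494946
The terms with misconfigured router present sum to 0.089551, so
  P(misconfigured router | latency alert) = 0.089551 / 0.494946 ≈ 0.1809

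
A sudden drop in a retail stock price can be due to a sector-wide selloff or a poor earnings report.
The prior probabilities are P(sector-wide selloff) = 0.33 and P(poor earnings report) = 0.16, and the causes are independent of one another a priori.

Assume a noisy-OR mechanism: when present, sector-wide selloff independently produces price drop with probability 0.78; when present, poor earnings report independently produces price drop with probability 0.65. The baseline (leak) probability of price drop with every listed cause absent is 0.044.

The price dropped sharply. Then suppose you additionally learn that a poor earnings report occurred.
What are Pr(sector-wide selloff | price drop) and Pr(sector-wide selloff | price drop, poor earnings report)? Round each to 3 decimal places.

Under noisy-OR, P(price drop | causes) = 1 − (1−0.044)·∏(1−qᵢ) over the active causes.
Weight on sector-wide selloff=true, given the evidence: 0.218899 + 0.048913 = 0.267812
Denominator P(price drop): 0.044*0.67*0.84 + 0.6654*0.67*0.16 + 0.78968*0.33*0.84 + 0.926388*0.33*0.16 = 0.363906
Posterior = 0.267812 / 0.363906 ≈ 0.736

Now also conditioning on poor earnings report=true:
Enumerate both values of sector-wide selloff and weight by the priors:
  P(price drop | poor earnings report) = 0.6654*0.67 + 0.926388*0.33
        = 0.445818 + 0.305708 = 0.751526
The terms with sector-wide selloff present sum to 0.305708, so
  P(sector-wide selloff | price drop, poor earnings report) = 0.305708 / 0.751526 ≈ 0.407

Pr(sector-wide selloff | price drop) ≈ 0.736; Pr(sector-wide selloff | price drop, poor earnings report) ≈ 0.407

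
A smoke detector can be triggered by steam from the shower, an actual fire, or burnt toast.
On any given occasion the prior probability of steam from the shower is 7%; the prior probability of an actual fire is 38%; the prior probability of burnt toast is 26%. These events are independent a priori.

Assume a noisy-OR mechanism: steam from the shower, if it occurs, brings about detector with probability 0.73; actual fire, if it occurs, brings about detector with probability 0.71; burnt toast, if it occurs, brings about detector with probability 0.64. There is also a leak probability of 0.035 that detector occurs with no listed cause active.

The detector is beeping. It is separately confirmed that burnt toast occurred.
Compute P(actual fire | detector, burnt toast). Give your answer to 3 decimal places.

P(actual fire | detector, burnt toast) ≈ 0.453

Under noisy-OR, P(detector | causes) = 1 − (1−0.035)·∏(1−qᵢ) over the active causes.
P(detector | burnt toast) = 0.6526×0.93×0.62 + 0.899254×0.93×0.38 + 0.906202×0.07×0.62 + 0.972799×0.07×0.38 = 0.376289 + 0.317796 + 0.039329 + 0.025876 = 0.759290
Of this, 0.343672 comes from 0.317796 + 0.025876 (the actual fire=true cases).
P(actual fire | detector, burnt toast) = 0.343672 / 0.759290 ≈ 0.453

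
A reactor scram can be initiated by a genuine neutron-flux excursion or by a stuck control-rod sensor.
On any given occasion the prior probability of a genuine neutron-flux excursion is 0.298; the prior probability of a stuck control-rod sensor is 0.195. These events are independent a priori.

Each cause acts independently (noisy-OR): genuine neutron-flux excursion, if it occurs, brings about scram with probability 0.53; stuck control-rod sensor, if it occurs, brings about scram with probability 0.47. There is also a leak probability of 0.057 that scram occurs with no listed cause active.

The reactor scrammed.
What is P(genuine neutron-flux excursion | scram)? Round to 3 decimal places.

Under noisy-OR, P(scram | causes) = 1 − (1−0.057)·∏(1−qᵢ) over the active causes.
P(scram) = 0.057*0.702*0.805 + 0.50021*0.702*0.195 + 0.55679*0.298*0.805 + 0.765099*0.298*0.195 = 0.032211 + 0.068474 + 0.133568 + 0.044460 = 0.278713
Of this, 0.178028 comes from 0.133568 + 0.044460 (the genuine neutron-flux excursion=true cases).
P(genuine neutron-flux excursion | scram) = 0.178028 / 0.278713 ≈ 0.639

P(genuine neutron-flux excursion | scram) ≈ 0.639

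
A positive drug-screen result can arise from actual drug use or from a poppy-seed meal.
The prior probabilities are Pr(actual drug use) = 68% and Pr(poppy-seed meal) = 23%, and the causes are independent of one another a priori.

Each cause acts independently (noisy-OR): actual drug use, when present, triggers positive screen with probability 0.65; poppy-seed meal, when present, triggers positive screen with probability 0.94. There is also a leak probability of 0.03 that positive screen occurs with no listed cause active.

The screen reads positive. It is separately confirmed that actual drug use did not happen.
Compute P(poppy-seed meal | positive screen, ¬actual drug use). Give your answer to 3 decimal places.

Under noisy-OR, P(positive screen | causes) = 1 − (1−0.03)·∏(1−qᵢ) over the active causes.
Enumerate both values of poppy-seed meal and weight by the priors:
  P(positive screen | ¬actual drug use) = 0.03×0.77 + 0.9418×0.23
        = 0.023100 + 0.216614 = 0.239714
Keeping only the poppy-seed meal-present terms gives 0.216614, so
  P(poppy-seed meal | positive screen, ¬actual drug use) = 0.216614 / 0.239714 ≈ 0.904

P(poppy-seed meal | positive screen, ¬actual drug use) ≈ 0.904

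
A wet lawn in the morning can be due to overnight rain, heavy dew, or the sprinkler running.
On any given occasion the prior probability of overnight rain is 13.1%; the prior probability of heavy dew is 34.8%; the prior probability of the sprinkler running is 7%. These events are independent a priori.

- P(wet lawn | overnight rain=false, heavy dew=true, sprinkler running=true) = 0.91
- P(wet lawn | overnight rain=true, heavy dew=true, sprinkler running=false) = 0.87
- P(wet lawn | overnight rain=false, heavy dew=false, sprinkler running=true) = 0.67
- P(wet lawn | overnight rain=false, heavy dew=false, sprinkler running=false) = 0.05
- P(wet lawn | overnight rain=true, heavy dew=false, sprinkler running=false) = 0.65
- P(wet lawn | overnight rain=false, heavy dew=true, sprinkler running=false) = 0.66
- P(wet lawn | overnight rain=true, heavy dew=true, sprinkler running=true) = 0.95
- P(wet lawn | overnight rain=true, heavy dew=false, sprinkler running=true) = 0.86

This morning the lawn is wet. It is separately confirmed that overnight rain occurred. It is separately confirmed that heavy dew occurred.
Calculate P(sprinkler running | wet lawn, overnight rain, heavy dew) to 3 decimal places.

Enumerate both values of sprinkler running and weight by the priors:
  P(wet lawn | overnight rain, heavy dew) = 0.87*0.93 + 0.95*0.07
        = 0.809100 + 0.066500 = 0.875600
Configurations with sprinkler running contribute 0.066500, so
  P(sprinkler running | wet lawn, overnight rain, heavy dew) = 0.066500 / 0.875600 ≈ 0.076

P(sprinkler running | wet lawn, overnight rain, heavy dew) ≈ 0.076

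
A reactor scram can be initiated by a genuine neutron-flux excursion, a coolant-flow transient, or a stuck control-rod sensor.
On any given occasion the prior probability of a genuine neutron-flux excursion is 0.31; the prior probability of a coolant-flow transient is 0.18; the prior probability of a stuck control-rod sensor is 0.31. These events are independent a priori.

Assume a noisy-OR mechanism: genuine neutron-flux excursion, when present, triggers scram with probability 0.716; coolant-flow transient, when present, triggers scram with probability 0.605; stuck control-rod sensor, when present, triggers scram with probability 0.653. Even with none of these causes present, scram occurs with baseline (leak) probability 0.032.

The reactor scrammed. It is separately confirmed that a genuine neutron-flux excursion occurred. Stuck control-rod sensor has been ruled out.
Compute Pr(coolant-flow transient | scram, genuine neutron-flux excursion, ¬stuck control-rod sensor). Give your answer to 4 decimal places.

Pr(coolant-flow transient | scram, genuine neutron-flux excursion, ¬stuck control-rod sensor) ≈ 0.2125

Under noisy-OR, P(scram | causes) = 1 − (1−0.032)·∏(1−qᵢ) over the active causes.
For the numerator, keep only coolant-flow transient=true terms: 0.89141×0.18 = 0.160454
Denominator P(scram | genuine neutron-flux excursion, ¬stuck control-rod sensor): 0.725088×0.82 + 0.89141×0.18 = 0.755026
P(coolant-flow transient | scram, genuine neutron-flux excursion, ¬stuck control-rod sensor) = 0.160454/0.755026 ≈ 0.2125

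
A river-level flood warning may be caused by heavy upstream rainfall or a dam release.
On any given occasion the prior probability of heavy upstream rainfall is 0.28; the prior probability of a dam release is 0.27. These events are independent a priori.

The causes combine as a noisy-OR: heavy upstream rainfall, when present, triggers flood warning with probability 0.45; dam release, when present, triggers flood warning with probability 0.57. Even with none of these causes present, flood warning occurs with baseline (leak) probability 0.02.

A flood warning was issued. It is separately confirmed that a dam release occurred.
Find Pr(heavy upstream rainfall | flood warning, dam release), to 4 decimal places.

Pr(heavy upstream rainfall | flood warning, dam release) ≈ 0.3405

Under noisy-OR, P(flood warning | causes) = 1 − (1−0.02)·∏(1−qᵢ) over the active causes.
Numerator (weight on configurations with heavy upstream rainfall): 0.76823*0.28 = 0.215104
Normalizer over all consistent configurations: 0.5786*0.72 + 0.76823*0.28 = 0.631696
Posterior = 0.215104 / 0.631696 ≈ 0.3405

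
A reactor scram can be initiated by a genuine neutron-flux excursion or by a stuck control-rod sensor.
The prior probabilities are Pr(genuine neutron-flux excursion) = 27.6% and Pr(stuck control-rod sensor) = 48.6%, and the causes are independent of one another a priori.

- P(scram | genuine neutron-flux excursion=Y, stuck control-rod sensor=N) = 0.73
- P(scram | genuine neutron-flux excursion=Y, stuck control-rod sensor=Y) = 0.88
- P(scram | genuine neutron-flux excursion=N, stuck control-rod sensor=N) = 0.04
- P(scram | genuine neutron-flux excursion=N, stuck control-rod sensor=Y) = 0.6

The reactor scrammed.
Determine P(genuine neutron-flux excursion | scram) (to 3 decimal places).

P(scram) = 0.04*0.724*0.514 + 0.6*0.724*0.486 + 0.73*0.276*0.514 + 0.88*0.276*0.486 = 0.014885 + 0.211118 + 0.103561 + 0.118040 = 0.447604
Of this, 0.221601 comes from 0.103561 + 0.118040 (the genuine neutron-flux excursion=true cases).
Hence the posterior is 0.221601/0.447604 ≈ 0.495.

P(genuine neutron-flux excursion | scram) ≈ 0.495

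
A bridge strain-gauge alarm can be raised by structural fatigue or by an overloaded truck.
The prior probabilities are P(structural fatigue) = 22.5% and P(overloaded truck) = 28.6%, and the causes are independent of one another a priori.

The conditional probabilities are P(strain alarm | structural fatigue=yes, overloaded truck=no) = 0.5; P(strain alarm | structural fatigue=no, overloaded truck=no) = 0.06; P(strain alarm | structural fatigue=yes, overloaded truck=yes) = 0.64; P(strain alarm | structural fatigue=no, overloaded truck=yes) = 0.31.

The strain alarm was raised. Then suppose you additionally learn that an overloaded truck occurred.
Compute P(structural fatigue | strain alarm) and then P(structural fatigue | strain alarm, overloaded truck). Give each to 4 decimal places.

P(structural fatigue | strain alarm) ≈ 0.5439; P(structural fatigue | strain alarm, overloaded truck) ≈ 0.3748

Numerator (weight on configurations with structural fatigue): 0.080325 + 0.041184 = 0.121509
The normalizing constant is 0.06*0.775*0.714 + 0.31*0.775*0.286 + 0.5*0.225*0.714 + 0.64*0.225*0.286 = 0.223421
P(structural fatigue | strain alarm) = 0.121509/0.223421 ≈ 0.5439

Now condition on the additional information:
Enumerate both values of structural fatigue and weight by the priors:
  P(strain alarm | overloaded truck) = 0.31*0.775 + 0.64*0.225
        = 0.240250 + 0.144000 = 0.384250
The terms with structural fatigue present sum to 0.144000, so
  P(structural fatigue | strain alarm, overloaded truck) = 0.144000 / 0.384250 ≈ 0.3748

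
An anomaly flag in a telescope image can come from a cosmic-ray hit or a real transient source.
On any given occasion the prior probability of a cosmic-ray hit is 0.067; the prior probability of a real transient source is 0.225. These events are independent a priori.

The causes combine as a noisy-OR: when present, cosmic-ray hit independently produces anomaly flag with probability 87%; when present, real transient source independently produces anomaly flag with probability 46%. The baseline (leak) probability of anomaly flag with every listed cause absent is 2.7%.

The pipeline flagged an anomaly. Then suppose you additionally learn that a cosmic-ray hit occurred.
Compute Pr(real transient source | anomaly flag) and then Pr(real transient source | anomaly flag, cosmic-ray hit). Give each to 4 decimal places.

Pr(real transient source | anomaly flag) ≈ 0.6366; Pr(real transient source | anomaly flag, cosmic-ray hit) ≈ 0.2364

Under noisy-OR, P(anomaly flag | causes) = 1 − (1−0.027)·∏(1−qᵢ) over the active causes.
For the numerator, keep only real transient source=true terms: 0.099626 + 0.014045 = 0.113671
The normalizing constant is 0.027*0.933*0.775 + 0.47458*0.933*0.225 + 0.87351*0.067*0.775 + 0.931695*0.067*0.225 = 0.178551
Posterior = 0.113671 / 0.178551 ≈ 0.6366

Now condition on the additional information:
By total probability over both values of real transient source:
  P(anomaly flag | cosmic-ray hit) = 0.87351*0.775 + 0.931695*0.225
        = 0.676970 + 0.209631 = 0.886601
The terms with real transient source present sum to 0.209631, so
  P(real transient source | anomaly flag, cosmic-ray hit) = 0.209631 / 0.886601 ≈ 0.2364
— cosmic-ray hit explains away the evidence for real transient source.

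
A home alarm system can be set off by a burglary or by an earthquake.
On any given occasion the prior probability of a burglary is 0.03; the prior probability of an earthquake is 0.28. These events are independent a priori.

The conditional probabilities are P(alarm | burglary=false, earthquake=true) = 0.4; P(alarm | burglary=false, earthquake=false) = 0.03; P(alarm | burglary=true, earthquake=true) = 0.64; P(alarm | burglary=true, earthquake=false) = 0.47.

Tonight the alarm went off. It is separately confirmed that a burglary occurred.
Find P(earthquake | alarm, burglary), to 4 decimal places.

P(earthquake | alarm, burglary) ≈ 0.3462

P(alarm | burglary) = 0.47×0.72 + 0.64×0.28 = 0.338400 + 0.179200 = 0.517600
Of this, 0.179200 comes from 0.64×0.28 (the earthquake=true cases).
Hence the posterior is 0.179200/0.517600 ≈ 0.3462.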